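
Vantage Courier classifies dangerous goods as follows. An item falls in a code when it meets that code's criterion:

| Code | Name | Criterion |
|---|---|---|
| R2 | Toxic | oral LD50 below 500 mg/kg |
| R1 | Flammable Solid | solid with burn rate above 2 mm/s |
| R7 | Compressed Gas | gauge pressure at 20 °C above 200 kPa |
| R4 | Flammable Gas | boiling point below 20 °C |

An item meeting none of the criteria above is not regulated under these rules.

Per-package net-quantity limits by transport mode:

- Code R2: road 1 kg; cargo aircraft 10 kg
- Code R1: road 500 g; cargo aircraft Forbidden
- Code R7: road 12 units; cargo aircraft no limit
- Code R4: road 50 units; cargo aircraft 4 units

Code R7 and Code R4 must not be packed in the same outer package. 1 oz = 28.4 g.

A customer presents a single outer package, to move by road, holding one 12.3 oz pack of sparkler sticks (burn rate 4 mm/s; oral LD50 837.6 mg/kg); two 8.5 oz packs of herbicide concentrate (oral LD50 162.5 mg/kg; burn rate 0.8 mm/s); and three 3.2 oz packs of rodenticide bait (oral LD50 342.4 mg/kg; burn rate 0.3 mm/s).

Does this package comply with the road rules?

Yes

The sparkler sticks have burn rate 4 mm/s, which is > 2 mm/s, so they are Code R1 (Flammable Solid).
Herbicide concentrate: oral LD50 162.5 mg/kg < 500 mg/kg → Code R2 (Toxic).
Oral LD50 342.4 mg/kg meets the Code R2 criterion (Toxic), so the rodenticide bait is Code R2.
Code R2 net quantity: (two 8.5 oz packs = 482.8 g) + (three 3.2 oz packs = 272.64 g) = 755.44 g.
755.44 g is within the road limit of 1 kg for Code R2.
Code R1 quantity: one 12.3 oz pack = 349.32 g.
349.32 g is within the road limit of 500 g for Code R1.
The segregation rule (Code R7 with Code R4) does not apply to Code R2 with Code R1.
Every hazard code is within its road limit and no segregation rule is violated.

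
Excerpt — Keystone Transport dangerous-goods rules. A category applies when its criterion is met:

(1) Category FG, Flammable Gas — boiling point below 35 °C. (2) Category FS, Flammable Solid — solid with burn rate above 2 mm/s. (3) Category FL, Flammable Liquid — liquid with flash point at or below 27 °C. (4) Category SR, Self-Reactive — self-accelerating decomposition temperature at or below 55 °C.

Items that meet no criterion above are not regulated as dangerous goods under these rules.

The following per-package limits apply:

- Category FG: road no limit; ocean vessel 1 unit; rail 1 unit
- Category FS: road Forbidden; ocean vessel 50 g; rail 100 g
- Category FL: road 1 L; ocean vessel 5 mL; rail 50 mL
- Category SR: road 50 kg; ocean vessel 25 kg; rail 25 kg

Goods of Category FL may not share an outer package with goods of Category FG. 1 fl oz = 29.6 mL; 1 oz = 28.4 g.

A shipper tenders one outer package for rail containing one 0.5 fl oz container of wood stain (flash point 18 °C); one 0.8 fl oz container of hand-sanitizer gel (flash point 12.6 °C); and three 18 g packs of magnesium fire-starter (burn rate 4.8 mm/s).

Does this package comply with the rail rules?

Flash point 18 °C meets the Category FL criterion (Flammable Liquid), so the wood stain is Category FL.
Hand-sanitizer gel: flash point 12.6 °C ≤ 27 °C → Category FL (Flammable Liquid).
Magnesium fire-starter: burn rate 4.8 mm/s > 2 mm/s → Category FS (Flammable Solid).
Category FL net quantity: (one 0.5 fl oz container = 14.8 mL) + (one 0.8 fl oz container = 23.68 mL) = 38.48 mL.
That is within the Category FL rail limit of 50 mL.
Category FS quantity: three 18 g packs = 54 g.
That is within the Category FS rail limit of 100 g.
The segregation rule (Category FL with Category FG) does not apply to Category FL with Category FS.
Every hazard category is within its rail limit and no segregation rule is violated.

Yes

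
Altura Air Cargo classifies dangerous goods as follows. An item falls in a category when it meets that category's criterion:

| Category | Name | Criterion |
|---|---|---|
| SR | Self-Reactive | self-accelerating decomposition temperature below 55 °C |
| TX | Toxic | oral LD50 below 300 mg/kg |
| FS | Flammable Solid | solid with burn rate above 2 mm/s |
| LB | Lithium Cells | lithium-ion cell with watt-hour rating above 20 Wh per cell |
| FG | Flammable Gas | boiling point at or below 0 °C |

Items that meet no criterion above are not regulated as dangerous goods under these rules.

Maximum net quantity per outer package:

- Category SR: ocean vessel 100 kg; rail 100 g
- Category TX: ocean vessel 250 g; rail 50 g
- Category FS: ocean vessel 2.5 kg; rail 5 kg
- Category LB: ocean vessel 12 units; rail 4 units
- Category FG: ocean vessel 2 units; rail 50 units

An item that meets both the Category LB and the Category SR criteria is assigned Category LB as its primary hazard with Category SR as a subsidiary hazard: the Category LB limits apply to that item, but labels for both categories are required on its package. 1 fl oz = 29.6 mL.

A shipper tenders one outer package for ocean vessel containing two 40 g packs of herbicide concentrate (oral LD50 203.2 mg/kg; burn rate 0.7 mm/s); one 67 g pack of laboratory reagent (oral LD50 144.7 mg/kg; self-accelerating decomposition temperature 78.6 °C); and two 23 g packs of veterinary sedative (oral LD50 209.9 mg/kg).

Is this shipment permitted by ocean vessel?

Yes

The herbicide concentrate has oral LD50 203.2 mg/kg, which is < 300 mg/kg, so it is Category TX (Toxic).
The laboratory reagent has oral LD50 144.7 mg/kg, which is < 300 mg/kg, so it is Category TX (Toxic).
Veterinary sedative: oral LD50 209.9 mg/kg < 300 mg/kg → Category TX (Toxic).
Category TX net quantity: (two 40 g packs = 80 g) + 67 g + (two 23 g packs = 46 g) = 193 g.
193 g is within the ocean vessel limit of 250 g for Category TX.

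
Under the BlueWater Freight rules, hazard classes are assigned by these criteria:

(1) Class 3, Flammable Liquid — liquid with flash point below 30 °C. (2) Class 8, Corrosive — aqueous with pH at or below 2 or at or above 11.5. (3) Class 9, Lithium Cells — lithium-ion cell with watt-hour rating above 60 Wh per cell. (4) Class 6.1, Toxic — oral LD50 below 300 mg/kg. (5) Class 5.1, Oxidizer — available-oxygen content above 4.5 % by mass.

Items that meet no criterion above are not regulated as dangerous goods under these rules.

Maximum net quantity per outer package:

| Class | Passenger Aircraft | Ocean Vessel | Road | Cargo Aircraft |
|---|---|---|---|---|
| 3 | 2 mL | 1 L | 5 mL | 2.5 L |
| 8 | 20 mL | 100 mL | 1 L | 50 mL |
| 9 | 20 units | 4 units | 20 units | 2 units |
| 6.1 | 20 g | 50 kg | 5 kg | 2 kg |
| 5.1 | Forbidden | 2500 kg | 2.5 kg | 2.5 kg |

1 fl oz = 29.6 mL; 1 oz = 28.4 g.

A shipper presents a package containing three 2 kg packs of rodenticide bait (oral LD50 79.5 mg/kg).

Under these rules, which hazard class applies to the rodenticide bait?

The rodenticide bait has oral LD50 79.5 mg/kg, which is < 300 mg/kg, so it is Class 6.1 (Toxic).

Class 6.1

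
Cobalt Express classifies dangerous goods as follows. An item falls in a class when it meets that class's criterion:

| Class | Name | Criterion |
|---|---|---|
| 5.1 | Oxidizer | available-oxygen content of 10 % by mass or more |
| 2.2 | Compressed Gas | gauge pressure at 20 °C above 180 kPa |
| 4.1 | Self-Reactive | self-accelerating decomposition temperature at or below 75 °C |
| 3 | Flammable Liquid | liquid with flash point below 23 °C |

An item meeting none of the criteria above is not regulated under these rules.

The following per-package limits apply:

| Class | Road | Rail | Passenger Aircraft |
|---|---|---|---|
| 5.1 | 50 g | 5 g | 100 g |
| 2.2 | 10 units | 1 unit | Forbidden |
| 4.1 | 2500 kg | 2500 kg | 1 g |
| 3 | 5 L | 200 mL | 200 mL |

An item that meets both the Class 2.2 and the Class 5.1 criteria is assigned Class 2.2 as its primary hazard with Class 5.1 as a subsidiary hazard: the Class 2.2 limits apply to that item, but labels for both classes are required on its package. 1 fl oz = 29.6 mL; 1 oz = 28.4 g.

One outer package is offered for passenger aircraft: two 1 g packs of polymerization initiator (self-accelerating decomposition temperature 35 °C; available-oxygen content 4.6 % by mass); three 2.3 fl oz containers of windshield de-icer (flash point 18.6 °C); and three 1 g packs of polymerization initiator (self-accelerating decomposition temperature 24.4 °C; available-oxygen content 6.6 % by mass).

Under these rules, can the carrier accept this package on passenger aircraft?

No

The polymerization initiator has self-accelerating decomposition temperature 35 °C, which is ≤ 75 °C, so it is Class 4.1 (Self-Reactive).
Flash point 18.6 °C meets the Class 3 criterion (Flammable Liquid), so the windshield de-icer is Class 3.
Polymerization initiator: self-accelerating decomposition temperature 24.4 °C ≤ 75 °C → Class 4.1 (Self-Reactive).
Class 3 quantity: three 2.3 fl oz containers = 204.24 mL.
204.24 mL > 200 mL (passenger aircraft limit, Class 3) — over the limit.
Total Class 4.1: (two 1 g packs = 2 g) + (three 1 g packs = 3 g) = 5 g.
5 g exceeds the passenger aircraft limit of 1 g for Class 4.1.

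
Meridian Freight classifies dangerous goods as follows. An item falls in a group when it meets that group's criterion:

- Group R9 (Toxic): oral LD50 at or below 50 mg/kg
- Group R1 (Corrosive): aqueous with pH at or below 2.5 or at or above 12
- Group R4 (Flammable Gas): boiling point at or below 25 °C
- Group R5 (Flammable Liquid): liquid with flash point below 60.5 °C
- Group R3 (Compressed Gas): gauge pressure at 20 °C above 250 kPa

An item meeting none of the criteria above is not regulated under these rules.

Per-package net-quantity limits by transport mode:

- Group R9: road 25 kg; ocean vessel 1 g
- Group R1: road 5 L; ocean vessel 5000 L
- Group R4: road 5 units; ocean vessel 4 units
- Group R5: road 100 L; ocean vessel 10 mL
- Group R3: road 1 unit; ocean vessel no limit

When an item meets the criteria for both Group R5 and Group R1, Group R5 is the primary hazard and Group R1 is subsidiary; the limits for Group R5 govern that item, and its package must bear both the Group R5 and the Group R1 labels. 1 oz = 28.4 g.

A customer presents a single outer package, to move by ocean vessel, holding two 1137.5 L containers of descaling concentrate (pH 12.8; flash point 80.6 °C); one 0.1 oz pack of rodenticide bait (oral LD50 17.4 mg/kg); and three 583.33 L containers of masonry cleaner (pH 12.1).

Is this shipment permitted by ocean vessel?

No

pH 12.8 meets the Group R1 criterion (Corrosive), so the descaling concentrate is Group R1.
With oral LD50 17.4 mg/kg (≤ 50 mg/kg), the rodenticide bait falls in Group R9.
With pH 12.1 (≥ 12), the masonry cleaner falls in Group R1.
Total Group R1: (two 1137.5 L containers = 2275 L) + (three 583.33 L containers = 1749.99 L) = 4024.99 L.
4024.99 L is within the ocean vessel limit of 5000 L for Group R1.
Group R9 quantity: one 0.1 oz pack = 2.84 g.
2.84 g exceeds the ocean vessel limit of 1 g for Group R9.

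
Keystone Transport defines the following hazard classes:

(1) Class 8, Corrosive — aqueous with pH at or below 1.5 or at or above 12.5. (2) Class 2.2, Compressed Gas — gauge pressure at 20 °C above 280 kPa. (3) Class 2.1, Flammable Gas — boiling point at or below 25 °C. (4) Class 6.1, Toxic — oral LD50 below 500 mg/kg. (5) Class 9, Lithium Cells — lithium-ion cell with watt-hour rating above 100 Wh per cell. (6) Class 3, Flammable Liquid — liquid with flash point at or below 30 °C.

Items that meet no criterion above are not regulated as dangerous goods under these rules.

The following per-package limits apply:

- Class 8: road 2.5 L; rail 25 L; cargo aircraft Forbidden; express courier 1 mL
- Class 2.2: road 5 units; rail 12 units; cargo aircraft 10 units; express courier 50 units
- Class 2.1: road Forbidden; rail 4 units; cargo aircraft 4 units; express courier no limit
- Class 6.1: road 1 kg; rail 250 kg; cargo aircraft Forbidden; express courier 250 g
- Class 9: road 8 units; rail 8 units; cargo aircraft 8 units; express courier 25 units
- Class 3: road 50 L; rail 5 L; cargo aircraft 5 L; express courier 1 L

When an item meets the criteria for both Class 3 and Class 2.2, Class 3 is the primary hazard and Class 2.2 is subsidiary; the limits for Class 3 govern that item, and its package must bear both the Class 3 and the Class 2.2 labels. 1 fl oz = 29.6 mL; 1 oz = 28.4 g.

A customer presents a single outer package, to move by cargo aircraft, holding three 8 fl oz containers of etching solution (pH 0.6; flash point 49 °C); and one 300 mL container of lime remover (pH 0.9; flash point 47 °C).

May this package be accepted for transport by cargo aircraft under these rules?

No

Etching solution: pH 0.6 ≤ 1.5 → Class 8 (Corrosive).
With pH 0.9 (≤ 1.5), the lime remover falls in Class 8.
Class 8 net quantity: (three 8 fl oz containers = 710.4 mL) + 300 mL = 1010.4 mL.
By cargo aircraft, Class 8 is Forbidden regardless of quantity.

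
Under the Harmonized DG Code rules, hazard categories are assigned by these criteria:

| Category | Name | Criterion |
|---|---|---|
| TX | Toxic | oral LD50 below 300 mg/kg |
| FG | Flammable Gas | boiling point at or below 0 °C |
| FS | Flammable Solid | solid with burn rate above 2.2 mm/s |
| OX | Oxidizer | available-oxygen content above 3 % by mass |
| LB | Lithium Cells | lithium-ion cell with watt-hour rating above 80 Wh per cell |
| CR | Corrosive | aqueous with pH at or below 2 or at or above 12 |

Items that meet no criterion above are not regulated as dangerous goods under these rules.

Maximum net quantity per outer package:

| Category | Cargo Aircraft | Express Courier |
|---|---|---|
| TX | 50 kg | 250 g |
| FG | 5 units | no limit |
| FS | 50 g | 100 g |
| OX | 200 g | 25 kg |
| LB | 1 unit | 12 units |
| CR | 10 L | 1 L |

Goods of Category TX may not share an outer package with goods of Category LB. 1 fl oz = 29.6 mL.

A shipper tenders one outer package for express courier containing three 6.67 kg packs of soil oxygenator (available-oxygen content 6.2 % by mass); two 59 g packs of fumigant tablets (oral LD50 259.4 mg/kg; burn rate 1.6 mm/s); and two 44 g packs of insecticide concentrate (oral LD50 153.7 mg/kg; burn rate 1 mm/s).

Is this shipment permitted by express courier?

Soil oxygenator: available-oxygen content 6.2 % by mass > 3 % by mass → Category OX (Oxidizer).
With oral LD50 259.4 mg/kg (< 300 mg/kg), the fumigant tablets fall in Category TX.
The insecticide concentrate has oral LD50 153.7 mg/kg, which is < 300 mg/kg, so it is Category TX (Toxic).
Category TX net quantity: (two 59 g packs = 118 g) + (two 44 g packs = 88 g) = 206 g.
206 g is within the express courier limit of 250 g for Category TX.
Category OX quantity: three 6.67 kg packs = 20.01 kg.
20.01 kg ≤ 25 kg (express courier limit, Category OX) — within limit.
The segregation rule (Category TX with Category LB) does not apply to Category TX with Category OX.
Every hazard category is within its express courier limit and no segregation rule is violated.

Yes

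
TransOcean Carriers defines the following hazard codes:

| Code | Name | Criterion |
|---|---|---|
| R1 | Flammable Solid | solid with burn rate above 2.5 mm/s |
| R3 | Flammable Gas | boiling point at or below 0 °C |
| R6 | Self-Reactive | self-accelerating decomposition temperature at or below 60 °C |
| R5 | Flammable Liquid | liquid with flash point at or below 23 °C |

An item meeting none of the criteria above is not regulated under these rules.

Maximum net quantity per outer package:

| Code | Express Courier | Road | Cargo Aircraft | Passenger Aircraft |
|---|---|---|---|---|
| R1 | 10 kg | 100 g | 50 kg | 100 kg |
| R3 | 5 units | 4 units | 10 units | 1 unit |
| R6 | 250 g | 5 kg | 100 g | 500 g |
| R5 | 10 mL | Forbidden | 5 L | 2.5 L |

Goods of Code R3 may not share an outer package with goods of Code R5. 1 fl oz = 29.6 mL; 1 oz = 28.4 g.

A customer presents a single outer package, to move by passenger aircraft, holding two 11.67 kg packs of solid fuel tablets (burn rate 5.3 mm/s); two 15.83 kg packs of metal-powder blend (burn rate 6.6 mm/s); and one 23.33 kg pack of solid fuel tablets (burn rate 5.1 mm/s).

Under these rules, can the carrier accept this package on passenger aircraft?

Burn rate 5.3 mm/s meets the Code R1 criterion (Flammable Solid), so the solid fuel tablets are Code R1.
Metal-powder blend: burn rate 6.6 mm/s > 2.5 mm/s → Code R1 (Flammable Solid).
With burn rate 5.1 mm/s (> 2.5 mm/s), the solid fuel tablets fall in Code R1.
Code R1 net quantity: (two 11.67 kg packs = 23.34 kg) + (two 15.83 kg packs = 31.66 kg) + 23.33 kg = 78.33 kg.
78.33 kg is within the passenger aircraft limit of 100 kg for Code R1.

Yes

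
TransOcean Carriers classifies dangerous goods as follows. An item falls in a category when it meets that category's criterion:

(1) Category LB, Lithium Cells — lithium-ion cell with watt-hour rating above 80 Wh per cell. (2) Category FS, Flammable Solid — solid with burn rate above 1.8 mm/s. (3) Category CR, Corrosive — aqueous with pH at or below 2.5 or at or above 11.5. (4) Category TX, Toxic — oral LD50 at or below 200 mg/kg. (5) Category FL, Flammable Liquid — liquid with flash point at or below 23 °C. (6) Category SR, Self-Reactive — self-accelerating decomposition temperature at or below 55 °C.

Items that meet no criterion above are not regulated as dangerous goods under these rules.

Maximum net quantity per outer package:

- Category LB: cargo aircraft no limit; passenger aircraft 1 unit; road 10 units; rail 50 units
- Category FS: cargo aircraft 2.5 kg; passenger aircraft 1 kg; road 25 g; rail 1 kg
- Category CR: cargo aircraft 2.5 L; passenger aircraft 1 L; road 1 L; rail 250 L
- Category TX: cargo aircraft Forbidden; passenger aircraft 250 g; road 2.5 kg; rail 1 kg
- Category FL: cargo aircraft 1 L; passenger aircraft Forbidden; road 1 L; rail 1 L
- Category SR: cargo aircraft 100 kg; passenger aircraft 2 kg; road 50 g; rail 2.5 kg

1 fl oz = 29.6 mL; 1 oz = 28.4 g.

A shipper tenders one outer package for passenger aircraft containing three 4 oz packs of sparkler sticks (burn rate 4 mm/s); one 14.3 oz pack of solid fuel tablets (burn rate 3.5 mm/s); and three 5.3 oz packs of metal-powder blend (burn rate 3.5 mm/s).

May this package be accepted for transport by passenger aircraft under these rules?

No

Burn rate 4 mm/s meets the Category FS criterion (Flammable Solid), so the sparkler sticks are Category FS.
The solid fuel tablets have burn rate 3.5 mm/s, which is > 1.8 mm/s, so they are Category FS (Flammable Solid).
The metal-powder blend has burn rate 3.5 mm/s, which is > 1.8 mm/s, so it is Category FS (Flammable Solid).
Category FS net quantity: (three 4 oz packs = 340.8 g) + (one 14.3 oz pack = 406.12 g) + (three 5.3 oz packs = 451.56 g) = 1198.48 g.
1198.48 g exceeds the passenger aircraft limit of 1 kg for Category FS.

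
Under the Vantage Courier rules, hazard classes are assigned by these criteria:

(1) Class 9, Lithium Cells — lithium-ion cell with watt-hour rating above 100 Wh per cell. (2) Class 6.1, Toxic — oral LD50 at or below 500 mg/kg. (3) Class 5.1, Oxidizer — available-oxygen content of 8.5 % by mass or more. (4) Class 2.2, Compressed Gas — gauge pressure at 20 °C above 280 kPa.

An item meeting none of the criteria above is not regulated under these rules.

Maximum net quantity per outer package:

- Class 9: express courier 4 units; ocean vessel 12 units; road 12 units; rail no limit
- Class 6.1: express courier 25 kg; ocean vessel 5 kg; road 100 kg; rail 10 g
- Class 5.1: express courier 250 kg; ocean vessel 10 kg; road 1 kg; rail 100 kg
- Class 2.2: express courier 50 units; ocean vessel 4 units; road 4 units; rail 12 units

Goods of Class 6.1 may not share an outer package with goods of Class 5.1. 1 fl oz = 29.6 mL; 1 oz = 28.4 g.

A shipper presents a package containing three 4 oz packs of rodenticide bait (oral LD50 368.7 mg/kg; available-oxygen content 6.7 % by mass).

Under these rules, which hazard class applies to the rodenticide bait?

Class 6.1

With oral LD50 368.7 mg/kg (≤ 500 mg/kg), the rodenticide bait falls in Class 6.1.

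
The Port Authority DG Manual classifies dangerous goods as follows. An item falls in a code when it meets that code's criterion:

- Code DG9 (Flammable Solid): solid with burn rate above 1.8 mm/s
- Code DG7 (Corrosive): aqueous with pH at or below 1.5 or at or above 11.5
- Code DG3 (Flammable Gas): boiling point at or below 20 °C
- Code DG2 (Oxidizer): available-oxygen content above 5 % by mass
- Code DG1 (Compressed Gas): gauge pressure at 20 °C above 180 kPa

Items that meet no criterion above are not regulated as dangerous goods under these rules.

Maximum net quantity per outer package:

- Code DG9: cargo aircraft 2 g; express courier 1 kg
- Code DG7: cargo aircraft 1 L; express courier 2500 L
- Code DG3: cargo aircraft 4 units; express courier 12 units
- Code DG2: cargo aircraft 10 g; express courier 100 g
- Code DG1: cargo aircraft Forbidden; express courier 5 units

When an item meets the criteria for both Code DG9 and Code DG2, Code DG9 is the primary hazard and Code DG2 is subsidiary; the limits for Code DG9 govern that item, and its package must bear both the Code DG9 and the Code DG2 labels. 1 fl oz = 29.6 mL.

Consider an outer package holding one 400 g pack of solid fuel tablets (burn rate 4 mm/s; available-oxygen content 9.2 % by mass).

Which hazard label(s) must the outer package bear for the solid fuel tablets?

Code DG2 and DG9

Burn rate 4 mm/s meets the Code DG9 criterion (Flammable Solid), so the solid fuel tablets are Code DG9.
With available-oxygen content 9.2 % by mass (> 5 % by mass), the solid fuel tablets fall in Code DG2.
By the precedence rule Code DG9 is primary and Code DG2 is subsidiary, and that rule requires both labels on the package.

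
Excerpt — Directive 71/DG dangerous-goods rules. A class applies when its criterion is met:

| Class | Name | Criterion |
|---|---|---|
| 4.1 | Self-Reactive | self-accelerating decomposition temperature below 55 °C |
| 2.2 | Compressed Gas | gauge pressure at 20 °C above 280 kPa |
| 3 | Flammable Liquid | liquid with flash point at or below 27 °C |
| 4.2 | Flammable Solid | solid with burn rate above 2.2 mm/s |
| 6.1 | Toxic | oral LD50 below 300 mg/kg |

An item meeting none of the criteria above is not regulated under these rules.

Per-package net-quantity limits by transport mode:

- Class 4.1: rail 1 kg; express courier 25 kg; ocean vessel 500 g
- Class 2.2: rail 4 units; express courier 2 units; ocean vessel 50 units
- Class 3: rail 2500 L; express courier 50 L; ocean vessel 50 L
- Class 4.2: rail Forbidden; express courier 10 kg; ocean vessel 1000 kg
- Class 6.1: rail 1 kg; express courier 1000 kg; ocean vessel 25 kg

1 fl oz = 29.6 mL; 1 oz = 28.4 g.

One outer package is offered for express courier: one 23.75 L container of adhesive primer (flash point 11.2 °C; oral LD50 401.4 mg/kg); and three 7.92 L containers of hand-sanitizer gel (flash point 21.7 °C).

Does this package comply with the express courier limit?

Yes

Adhesive primer: flash point 11.2 °C ≤ 27 °C → Class 3 (Flammable Liquid).
Flash point 21.7 °C meets the Class 3 criterion (Flammable Liquid), so the hand-sanitizer gel is Class 3.
Class 3 net quantity: 23.75 L + (three 7.92 L containers = 23.76 L) = 47.51 L.
47.51 L ≤ 50 L (express courier limit, Class 3) — within limit.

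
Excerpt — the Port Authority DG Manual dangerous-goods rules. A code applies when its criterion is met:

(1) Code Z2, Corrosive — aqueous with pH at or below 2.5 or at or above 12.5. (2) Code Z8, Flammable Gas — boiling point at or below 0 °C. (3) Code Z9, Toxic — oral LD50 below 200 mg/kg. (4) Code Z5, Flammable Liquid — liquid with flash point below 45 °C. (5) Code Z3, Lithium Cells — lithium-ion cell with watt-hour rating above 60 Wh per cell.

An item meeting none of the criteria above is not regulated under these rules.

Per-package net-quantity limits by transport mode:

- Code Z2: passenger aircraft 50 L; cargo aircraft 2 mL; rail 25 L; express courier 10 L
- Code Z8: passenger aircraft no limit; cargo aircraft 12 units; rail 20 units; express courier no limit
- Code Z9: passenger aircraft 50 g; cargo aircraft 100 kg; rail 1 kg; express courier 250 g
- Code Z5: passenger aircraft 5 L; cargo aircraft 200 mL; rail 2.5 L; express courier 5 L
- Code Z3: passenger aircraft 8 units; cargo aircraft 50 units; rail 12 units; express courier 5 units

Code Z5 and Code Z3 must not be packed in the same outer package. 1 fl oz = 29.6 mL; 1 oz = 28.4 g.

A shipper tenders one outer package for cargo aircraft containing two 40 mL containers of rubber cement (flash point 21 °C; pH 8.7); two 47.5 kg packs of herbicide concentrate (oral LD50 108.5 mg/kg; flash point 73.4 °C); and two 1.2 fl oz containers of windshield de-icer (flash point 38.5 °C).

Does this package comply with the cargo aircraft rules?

Rubber cement: flash point 21 °C < 45 °C → Code Z5 (Flammable Liquid).
Herbicide concentrate: oral LD50 108.5 mg/kg < 200 mg/kg → Code Z9 (Toxic).
Windshield de-icer: flash point 38.5 °C < 45 °C → Code Z5 (Flammable Liquid).
Total Code Z5: (two 40 mL containers = 80 mL) + (two 1.2 fl oz containers = 71.04 mL) = 151.04 mL.
151.04 mL is within the cargo aircraft limit of 200 mL for Code Z5.
Code Z9 quantity: two 47.5 kg packs = 95 kg.
95 kg ≤ 100 kg (cargo aircraft limit, Code Z9) — within limit.
The segregation rule (Code Z5 with Code Z3) does not apply to Code Z5 with Code Z9.
Every hazard code is within its cargo aircraft limit and no segregation rule is violated.

Yes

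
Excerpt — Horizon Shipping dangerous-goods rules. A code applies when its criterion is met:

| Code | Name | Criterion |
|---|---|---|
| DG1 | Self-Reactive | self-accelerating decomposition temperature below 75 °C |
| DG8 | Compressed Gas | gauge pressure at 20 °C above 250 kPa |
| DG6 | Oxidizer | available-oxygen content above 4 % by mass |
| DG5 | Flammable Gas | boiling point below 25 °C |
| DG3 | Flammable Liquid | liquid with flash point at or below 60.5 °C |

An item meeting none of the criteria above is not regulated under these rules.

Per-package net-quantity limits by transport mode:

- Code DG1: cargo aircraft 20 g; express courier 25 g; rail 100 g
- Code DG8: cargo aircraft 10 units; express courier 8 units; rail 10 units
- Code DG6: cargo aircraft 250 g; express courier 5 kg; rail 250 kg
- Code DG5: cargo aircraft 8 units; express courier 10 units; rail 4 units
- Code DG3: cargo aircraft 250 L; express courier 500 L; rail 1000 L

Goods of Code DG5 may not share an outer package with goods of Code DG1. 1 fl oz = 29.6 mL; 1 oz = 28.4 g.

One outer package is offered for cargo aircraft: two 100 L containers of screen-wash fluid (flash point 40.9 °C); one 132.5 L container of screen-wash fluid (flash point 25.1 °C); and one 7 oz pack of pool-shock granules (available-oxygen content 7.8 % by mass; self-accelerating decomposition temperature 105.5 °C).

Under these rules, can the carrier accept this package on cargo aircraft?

With flash point 40.9 °C (≤ 60.5 °C), the screen-wash fluid falls in Code DG3.
With flash point 25.1 °C (≤ 60.5 °C), the screen-wash fluid falls in Code DG3.
With available-oxygen content 7.8 % by mass (> 4 % by mass), the pool-shock granules fall in Code DG6.
Code DG3 net quantity: (two 100 L containers = 200 L) + 132.5 L = 332.5 L.
332.5 L > 250 L (cargo aircraft limit, Code DG3) — over the limit.
Code DG6 quantity: one 7 oz pack = 198.8 g.
That is within the Code DG6 cargo aircraft limit of 250 g.
The segregation rule (Code DG5 with Code DG1) does not apply to Code DG3 with Code DG6.

No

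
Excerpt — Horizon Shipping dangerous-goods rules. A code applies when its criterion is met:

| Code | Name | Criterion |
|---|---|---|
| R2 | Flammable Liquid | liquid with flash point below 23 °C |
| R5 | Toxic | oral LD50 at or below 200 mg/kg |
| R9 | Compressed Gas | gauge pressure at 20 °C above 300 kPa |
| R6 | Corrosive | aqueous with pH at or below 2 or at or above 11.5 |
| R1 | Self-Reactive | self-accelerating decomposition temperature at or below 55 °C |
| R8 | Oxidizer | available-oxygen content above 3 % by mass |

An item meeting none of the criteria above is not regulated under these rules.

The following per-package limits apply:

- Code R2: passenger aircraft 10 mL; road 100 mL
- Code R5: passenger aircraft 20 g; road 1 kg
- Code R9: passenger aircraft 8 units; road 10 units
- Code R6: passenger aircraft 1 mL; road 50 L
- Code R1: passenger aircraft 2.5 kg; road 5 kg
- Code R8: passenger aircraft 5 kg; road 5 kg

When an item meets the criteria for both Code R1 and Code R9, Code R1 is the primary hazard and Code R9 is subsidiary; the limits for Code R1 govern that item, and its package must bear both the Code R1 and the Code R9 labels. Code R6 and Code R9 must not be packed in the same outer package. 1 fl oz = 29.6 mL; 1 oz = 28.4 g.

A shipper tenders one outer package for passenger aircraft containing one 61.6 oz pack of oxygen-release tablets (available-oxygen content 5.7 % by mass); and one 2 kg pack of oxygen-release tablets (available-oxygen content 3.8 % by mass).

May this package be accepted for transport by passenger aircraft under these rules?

Yes

Available-oxygen content 5.7 % by mass meets the Code R8 criterion (Oxidizer), so the oxygen-release tablets are Code R8.
With available-oxygen content 3.8 % by mass (> 3 % by mass), the oxygen-release tablets fall in Code R8.
Code R8 net quantity: (one 61.6 oz pack = 1749.44 g) + 2 kg = 3749.44 g.
That is within the Code R8 passenger aircraft limit of 5 kg.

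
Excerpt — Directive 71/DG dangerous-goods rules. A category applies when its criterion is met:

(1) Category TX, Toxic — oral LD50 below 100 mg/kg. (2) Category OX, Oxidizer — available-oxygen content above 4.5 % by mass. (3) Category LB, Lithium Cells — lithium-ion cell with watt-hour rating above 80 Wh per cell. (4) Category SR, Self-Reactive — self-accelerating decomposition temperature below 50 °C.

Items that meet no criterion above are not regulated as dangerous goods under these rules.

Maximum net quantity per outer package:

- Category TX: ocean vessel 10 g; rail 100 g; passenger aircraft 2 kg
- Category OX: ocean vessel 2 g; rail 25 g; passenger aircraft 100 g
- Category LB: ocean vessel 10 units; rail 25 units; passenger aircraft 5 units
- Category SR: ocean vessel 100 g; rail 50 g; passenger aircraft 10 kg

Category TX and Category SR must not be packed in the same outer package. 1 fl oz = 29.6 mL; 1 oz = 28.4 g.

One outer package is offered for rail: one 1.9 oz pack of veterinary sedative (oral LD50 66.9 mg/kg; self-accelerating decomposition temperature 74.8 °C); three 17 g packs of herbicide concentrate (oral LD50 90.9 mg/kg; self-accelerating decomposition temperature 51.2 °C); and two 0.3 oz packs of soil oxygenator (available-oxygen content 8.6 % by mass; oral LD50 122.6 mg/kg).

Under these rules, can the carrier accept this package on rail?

With oral LD50 66.9 mg/kg (< 100 mg/kg), the veterinary sedative falls in Category TX.
With oral LD50 90.9 mg/kg (< 100 mg/kg), the herbicide concentrate falls in Category TX.
The soil oxygenator has available-oxygen content 8.6 % by mass, which is > 4.5 % by mass, so it is Category OX (Oxidizer).
Total Category TX: (one 1.9 oz pack = 53.96 g) + (three 17 g packs = 51 g) = 104.96 g.
That exceeds the Category TX rail limit of 100 g.
Category OX quantity: two 0.3 oz packs = 17.04 g.
17.04 g ≤ 25 g (rail limit, Category OX) — within limit.
The segregation rule (Category TX with Category SR) does not apply to Category TX with Category OX.

No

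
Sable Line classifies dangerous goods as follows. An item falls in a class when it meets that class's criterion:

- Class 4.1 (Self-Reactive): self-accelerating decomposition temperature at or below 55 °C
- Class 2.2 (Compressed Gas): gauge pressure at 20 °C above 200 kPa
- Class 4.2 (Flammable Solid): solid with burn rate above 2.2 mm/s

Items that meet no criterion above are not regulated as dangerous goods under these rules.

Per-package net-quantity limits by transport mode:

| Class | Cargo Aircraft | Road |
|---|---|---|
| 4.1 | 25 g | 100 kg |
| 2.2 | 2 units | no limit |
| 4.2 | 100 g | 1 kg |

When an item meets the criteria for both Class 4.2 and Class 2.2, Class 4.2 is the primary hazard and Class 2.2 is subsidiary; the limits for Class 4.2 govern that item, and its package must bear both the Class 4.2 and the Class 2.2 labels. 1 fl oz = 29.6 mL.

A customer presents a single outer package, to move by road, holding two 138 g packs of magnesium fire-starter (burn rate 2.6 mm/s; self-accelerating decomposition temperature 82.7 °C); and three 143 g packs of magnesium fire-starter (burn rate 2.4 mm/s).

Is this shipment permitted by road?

The magnesium fire-starter has burn rate 2.6 mm/s, which is > 2.2 mm/s, so it is Class 4.2 (Flammable Solid).
With burn rate 2.4 mm/s (> 2.2 mm/s), the magnesium fire-starter falls in Class 4.2.
Total Class 4.2: (two 138 g packs = 276 g) + (three 143 g packs = 429 g) = 705 g.
That is within the Class 4.2 road limit of 1 kg.

Yes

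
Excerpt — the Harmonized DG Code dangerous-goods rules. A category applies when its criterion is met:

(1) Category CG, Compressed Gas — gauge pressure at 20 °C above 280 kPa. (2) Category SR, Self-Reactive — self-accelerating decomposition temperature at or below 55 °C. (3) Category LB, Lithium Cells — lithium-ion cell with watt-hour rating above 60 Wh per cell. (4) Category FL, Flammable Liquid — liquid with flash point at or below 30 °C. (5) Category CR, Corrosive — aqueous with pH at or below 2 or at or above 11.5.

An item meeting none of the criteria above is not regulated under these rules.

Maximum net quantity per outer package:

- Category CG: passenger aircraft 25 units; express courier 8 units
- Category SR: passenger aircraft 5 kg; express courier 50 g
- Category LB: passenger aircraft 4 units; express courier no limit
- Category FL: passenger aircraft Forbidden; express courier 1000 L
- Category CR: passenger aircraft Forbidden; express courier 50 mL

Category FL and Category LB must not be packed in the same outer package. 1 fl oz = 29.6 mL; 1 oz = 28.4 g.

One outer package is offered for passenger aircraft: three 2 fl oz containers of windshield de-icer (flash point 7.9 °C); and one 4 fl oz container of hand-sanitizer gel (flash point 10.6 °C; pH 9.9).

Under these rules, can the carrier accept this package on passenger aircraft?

Flash point 7.9 °C meets the Category FL criterion (Flammable Liquid), so the windshield de-icer is Category FL.
Hand-sanitizer gel: flash point 10.6 °C ≤ 30 °C → Category FL (Flammable Liquid).
Category FL net quantity: (three 2 fl oz containers = 177.6 mL) + (one 4 fl oz container = 118.4 mL) = 296 mL.
By passenger aircraft, Category FL is Forbidden regardless of quantity.

No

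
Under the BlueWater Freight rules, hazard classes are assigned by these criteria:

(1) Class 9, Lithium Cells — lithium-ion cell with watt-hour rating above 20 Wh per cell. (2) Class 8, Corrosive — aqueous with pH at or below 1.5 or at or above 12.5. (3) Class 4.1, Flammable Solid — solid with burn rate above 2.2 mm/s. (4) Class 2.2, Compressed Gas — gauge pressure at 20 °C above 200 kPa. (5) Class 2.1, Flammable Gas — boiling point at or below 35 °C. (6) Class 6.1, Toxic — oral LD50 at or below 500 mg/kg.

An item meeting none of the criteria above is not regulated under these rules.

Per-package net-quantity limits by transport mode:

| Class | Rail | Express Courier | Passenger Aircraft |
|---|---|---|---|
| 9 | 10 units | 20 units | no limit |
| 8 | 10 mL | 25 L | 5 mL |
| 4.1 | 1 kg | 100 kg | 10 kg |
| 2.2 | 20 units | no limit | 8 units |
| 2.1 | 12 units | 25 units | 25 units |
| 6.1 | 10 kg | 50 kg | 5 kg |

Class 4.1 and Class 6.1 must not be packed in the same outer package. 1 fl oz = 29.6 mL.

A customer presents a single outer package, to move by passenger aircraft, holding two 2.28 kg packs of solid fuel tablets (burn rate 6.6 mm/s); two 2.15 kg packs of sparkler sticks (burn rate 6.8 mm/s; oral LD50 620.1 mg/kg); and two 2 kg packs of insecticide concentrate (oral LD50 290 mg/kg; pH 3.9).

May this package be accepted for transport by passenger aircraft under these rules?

Solid fuel tablets: burn rate 6.6 mm/s > 2.2 mm/s → Class 4.1 (Flammable Solid).
With burn rate 6.8 mm/s (> 2.2 mm/s), the sparkler sticks fall in Class 4.1.
Insecticide concentrate: oral LD50 290 mg/kg ≤ 500 mg/kg → Class 6.1 (Toxic).
Total Class 4.1: (two 2.28 kg packs = 4.56 kg) + (two 2.15 kg packs = 4.3 kg) = 8.86 kg.
8.86 kg ≤ 10 kg (passenger aircraft limit, Class 4.1) — within limit.
Class 6.1 quantity: two 2 kg packs = 4 kg.
That is within the Class 6.1 passenger aircraft limit of 5 kg.
Class 4.1 and Class 6.1 may not share an outer package.

No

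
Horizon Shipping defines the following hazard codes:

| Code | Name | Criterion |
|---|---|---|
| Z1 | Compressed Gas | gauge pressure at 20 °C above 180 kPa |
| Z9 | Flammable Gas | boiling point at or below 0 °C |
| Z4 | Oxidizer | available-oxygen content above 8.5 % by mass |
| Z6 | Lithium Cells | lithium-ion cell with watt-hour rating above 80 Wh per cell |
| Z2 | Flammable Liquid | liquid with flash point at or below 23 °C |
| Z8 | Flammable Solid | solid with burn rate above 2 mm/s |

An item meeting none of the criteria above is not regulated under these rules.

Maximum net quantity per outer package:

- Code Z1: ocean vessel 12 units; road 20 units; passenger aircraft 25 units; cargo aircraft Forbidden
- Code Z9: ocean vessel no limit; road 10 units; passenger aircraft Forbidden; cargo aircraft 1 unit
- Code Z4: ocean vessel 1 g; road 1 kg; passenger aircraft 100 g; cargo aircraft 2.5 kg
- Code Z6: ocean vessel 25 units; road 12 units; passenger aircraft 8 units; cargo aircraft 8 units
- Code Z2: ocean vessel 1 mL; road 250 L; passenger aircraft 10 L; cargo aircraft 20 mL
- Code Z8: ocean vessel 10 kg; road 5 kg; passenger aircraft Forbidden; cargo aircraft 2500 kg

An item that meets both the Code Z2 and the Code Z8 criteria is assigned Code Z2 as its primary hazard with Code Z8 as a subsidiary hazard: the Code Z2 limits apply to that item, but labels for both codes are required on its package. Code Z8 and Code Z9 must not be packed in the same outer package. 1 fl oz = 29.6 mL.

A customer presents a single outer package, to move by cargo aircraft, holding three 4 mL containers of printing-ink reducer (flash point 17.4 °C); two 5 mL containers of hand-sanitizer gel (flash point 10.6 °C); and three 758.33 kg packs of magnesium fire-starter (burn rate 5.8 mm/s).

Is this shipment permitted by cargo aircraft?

No

With flash point 17.4 °C (≤ 23 °C), the printing-ink reducer falls in Code Z2.
Hand-sanitizer gel: flash point 10.6 °C ≤ 23 °C → Code Z2 (Flammable Liquid).
With burn rate 5.8 mm/s (> 2 mm/s), the magnesium fire-starter falls in Code Z8.
Code Z8 quantity: three 758.33 kg packs = 2274.99 kg.
That is within the Code Z8 cargo aircraft limit of 2500 kg.
Code Z2 net quantity: (three 4 mL containers = 12 mL) + (two 5 mL containers = 10 mL) = 22 mL.
That exceeds the Code Z2 cargo aircraft limit of 20 mL.
The segregation rule (Code Z8 with Code Z9) does not apply to Code Z8 with Code Z2.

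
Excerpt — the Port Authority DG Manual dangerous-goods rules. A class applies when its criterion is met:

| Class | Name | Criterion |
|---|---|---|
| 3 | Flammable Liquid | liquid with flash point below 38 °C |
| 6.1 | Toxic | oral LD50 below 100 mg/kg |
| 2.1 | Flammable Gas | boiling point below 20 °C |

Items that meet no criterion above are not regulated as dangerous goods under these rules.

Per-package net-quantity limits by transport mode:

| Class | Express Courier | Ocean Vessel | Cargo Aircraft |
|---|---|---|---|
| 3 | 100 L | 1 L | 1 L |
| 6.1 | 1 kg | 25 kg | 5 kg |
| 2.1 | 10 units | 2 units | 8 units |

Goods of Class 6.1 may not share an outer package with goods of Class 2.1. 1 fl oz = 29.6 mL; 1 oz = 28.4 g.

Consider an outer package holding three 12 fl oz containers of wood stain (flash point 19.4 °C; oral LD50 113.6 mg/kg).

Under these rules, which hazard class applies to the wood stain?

Flash point 19.4 °C meets the Class 3 criterion (Flammable Liquid), so the wood stain is Class 3.

Class 3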